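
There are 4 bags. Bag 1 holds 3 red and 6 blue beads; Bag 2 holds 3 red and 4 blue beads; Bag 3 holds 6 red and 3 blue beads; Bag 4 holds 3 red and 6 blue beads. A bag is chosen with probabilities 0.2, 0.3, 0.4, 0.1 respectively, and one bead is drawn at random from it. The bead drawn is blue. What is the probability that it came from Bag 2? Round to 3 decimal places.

P(blue|Bag 1) = 0.6667; P(blue|Bag 2) = 0.5714; P(blue|Bag 3) = 0.3333; P(blue|Bag 4) = 0.6667.
Prior × likelihood for each source: 0.2·0.6667=0.1333, 0.3·0.5714=0.1714, 0.4·0.3333=0.1333, 0.1·0.6667=0.06667. Summing gives P(blue) = 0.50476.
P(Bag 2 | blue) = 0.1714 / 0.50476 = 0.340.

Posterior probability ≈ 0.340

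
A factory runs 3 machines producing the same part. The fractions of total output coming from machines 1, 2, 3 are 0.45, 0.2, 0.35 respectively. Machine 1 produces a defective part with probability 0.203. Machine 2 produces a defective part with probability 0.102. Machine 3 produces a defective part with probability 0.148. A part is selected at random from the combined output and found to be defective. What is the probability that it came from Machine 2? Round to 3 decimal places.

Posterior probability ≈ 0.125

P(defective|M1) = 0.203; P(defective|M2) = 0.102; P(defective|M3) = 0.148.
Prior × likelihood for each source: 0.45·0.203=0.09135, 0.2·0.102=0.02040, 0.35·0.148=0.05180. Summing gives P(defective) = 0.16355.
P(Machine 2 | defective) = 0.02040 / 0.16355 = 0.125.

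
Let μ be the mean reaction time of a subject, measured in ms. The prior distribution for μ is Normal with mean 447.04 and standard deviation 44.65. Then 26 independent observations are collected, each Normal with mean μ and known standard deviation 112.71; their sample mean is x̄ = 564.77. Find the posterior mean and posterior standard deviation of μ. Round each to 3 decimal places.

Posterior mean ≈ 541.596; posterior SD ≈ 19.810

Prior precision 1/τ₀² = 1/44.65² = 0.00050160; data precision n/σ² = 26/112.71² = 0.00204667.
Posterior precision = 0.00050160 + 0.00204667 = 0.00254827, giving posterior SD = 1/√0.00254827 = 19.810.
Posterior mean = (0.00050160·447.04 + 0.00204667·564.77) / 0.00254827 = 541.596.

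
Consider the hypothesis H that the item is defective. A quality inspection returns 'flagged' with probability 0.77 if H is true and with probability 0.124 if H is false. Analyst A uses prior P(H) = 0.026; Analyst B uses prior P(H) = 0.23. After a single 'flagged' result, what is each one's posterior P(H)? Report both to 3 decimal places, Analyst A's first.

P('+'|H) = 0.77, P('+'|¬H) = 0.124.
Analyst A: numerator 0.77·0.026 = 0.020020; evidence = 0.020020+0.124·0.974 = 0.14080; posterior = 0.142.
Analyst B: numerator 0.77·0.23 = 0.17710; evidence = 0.17710+0.124·0.77 = 0.27258; posterior = 0.650.

Analyst A: 0.142; Analyst B: 0.650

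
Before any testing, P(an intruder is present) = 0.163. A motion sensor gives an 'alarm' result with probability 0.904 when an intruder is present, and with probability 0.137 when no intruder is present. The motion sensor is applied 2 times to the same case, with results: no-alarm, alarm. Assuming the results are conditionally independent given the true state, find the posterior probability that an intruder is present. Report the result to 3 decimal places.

Posterior P(H) ≈ 0.125

Let H be the event that an intruder is present; start with P(H) = 0.163. P('alarm'|H) = 0.904, P('alarm'|¬H) = 0.137.
Update on result 1 ('no-alarm'): P(H) ← 0.096·0.1630 / (0.096·0.1630 + 0.863·0.8370) = 0.015648/0.73798 = 0.0212.
Update on result 2 ('alarm'): P(H) ← 0.904·0.0212 / (0.904·0.0212 + 0.137·0.9788) = 0.019168/0.15326 = 0.1251.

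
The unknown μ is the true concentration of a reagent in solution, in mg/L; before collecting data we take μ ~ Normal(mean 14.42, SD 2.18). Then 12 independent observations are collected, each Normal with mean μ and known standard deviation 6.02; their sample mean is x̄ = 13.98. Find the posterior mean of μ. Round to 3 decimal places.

Prior precision 1/τ₀² = 1/2.18² = 0.210420; data precision n/σ² = 12/6.02² = 0.331122.
Posterior precision = 0.210420 + 0.331122 = 0.541542.
Posterior mean = (0.210420·14.42 + 0.331122·13.98) / 0.541542 = 14.151.

Posterior mean ≈ 14.151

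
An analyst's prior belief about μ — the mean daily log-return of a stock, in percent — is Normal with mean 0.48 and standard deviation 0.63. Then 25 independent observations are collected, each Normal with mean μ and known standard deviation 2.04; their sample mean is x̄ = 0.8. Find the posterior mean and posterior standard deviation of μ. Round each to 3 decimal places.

Posterior mean ≈ 0.705; posterior SD ≈ 0.342

With known σ, the Normal prior is conjugate. Weight on the data is w = (n/σ²)/(n/σ² + 1/τ₀²) = 6.00730/(6.00730+2.51953) = 0.70452.
Posterior mean = w·x̄ + (1−w)·μ₀ = 0.70452·0.8 + 0.29548·0.48 = 0.705. Posterior variance = 1/(6.00730+2.51953) = 0.117277, so SD = 0.342.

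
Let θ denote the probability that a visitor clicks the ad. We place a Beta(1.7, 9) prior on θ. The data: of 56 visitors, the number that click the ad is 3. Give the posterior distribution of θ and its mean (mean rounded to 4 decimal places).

Posterior: Beta(4.7, 62); mean ≈ 0.0705

The binomial likelihood is conjugate to the Beta prior: with 3 successes and 53 failures, the posterior is Beta(1.7+3, 9+53) = Beta(4.7, 62).
E[θ | data] = 4.7/(4.7+62) = 0.0705.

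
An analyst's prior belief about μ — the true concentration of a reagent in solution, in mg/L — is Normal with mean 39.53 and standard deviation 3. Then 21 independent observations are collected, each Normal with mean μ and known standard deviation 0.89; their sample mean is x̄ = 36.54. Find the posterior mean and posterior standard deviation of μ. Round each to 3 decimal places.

Posterior mean ≈ 36.552; posterior SD ≈ 0.194

Prior precision 1/τ₀² = 1/3² = 0.111111; data precision n/σ² = 21/0.89² = 26.5118.
Posterior precision = 0.111111 + 26.5118 = 26.6229, giving posterior SD = 1/√26.6229 = 0.194.
Posterior mean = (0.111111·39.53 + 26.5118·36.54) / 26.6229 = 36.552.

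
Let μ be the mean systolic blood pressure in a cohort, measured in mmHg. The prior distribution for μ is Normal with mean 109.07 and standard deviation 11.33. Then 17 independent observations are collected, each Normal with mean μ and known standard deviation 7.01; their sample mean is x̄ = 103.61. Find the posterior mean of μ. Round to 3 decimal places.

Posterior mean ≈ 103.730

With known σ, the Normal prior is conjugate. Weight on the data is w = (n/σ²)/(n/σ² + 1/τ₀²) = 0.345950/(0.345950+0.00779005) = 0.97798.
Posterior mean = w·x̄ + (1−w)·μ₀ = 0.97798·103.61 + 0.022022·109.07 = 103.730.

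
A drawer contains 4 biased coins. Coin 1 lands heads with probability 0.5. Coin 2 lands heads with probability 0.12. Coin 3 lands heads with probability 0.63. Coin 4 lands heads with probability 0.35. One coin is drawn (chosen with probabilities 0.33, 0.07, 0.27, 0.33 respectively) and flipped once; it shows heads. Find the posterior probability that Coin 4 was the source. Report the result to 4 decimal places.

P(heads|C1) = 0.5; P(heads|C2) = 0.12; P(heads|C3) = 0.63; P(heads|C4) = 0.35.
Prior × likelihood for each source: 0.33·0.5=0.1650, 0.07·0.12=0.008400, 0.27·0.63=0.1701, 0.33·0.35=0.1155. Summing gives P(heads) = 0.45900.
P(Coin 4 | heads) = 0.1155 / 0.45900 = 0.2516.

Posterior probability ≈ 0.2516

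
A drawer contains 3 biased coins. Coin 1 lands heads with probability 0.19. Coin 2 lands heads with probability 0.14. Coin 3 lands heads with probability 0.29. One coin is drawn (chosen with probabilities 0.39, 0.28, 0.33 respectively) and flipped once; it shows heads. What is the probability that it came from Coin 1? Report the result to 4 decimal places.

Tabulate prior·likelihood by source: [1] prior 0.39, lik 0.19, product 0.07410; [2] prior 0.28, lik 0.14, product 0.03920; [3] prior 0.33, lik 0.29, product 0.09570.
Normalizing constant = 0.20900; the posterior for Coin 1 is its product over the sum, 0.07410/0.20900 = 0.3545.

Posterior probability ≈ 0.3545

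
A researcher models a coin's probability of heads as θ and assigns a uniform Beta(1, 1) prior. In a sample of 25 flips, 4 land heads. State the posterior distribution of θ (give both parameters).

Observing 4 successes and 21 failures updates Beta(1, 1) by adding the success and failure counts to the two shape parameters: α = 1+4 = 5, β = 1+21 = 22.

Posterior: Beta(5, 22)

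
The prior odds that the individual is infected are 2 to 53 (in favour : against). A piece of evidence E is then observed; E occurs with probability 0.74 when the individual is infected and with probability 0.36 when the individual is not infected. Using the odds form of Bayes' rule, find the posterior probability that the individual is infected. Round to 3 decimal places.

Prior odds = 2/53 = 0.037736.
Likelihood ratio for E = 0.74/0.36 = 2.0556.
Posterior odds = prior odds × LR = 0.077568.
Posterior probability = odds/(1+odds) = 0.077568/1.0776 = 0.072.

Posterior probability ≈ 0.072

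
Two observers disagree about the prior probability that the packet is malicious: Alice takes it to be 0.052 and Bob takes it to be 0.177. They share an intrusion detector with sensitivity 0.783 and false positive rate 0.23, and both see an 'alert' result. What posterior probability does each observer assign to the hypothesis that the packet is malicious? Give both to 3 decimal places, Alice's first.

Alice: 0.157; Bob: 0.423

P('+'|H) = 0.783, P('+'|¬H) = 0.23.
Alice: numerator 0.783·0.052 = 0.040716; evidence = 0.040716+0.23·0.948 = 0.25876; posterior = 0.157.
Bob: numerator 0.783·0.177 = 0.13859; evidence = 0.13859+0.23·0.823 = 0.32788; posterior = 0.423.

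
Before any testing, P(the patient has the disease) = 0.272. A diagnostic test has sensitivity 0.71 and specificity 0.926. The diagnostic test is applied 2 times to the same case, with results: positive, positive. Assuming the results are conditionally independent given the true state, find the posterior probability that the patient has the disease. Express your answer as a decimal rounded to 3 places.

Posterior P(H) ≈ 0.972

With H the event that the patient has the disease, the joint likelihood of the observed sequence is P(data|H) = 0.71·0.71 = 0.50410 and P(data|¬H) = 0.074·0.074 = 0.0054760.
Bayes: P(H|data) = 0.272·0.50410 / (0.272·0.50410 + 0.728·0.0054760) = 0.13712/0.14110 = 0.9717.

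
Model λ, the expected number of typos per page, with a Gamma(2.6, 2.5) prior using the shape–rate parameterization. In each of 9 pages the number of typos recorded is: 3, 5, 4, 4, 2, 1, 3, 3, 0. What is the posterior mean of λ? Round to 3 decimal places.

Total count ∑xᵢ = 25 over n = 9 pages.
Gamma is conjugate to the Poisson likelihood: posterior is Gamma(shape = 2.6+25 = 27.6, rate = 2.5+9 = 11.5).
E[λ | data] = 27.6/11.5 = 2.400.

Posterior mean ≈ 2.400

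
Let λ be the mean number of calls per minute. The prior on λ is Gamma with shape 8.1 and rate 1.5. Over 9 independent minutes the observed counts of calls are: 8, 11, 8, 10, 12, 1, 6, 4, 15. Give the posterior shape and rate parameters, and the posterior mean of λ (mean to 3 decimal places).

Posterior: Gamma(shape=83.1, rate=10.5); mean ≈ 7.914

Total count ∑xᵢ = 75 over n = 9 minutes.
Gamma is conjugate to the Poisson likelihood: posterior is Gamma(shape = 8.1+75 = 83.1, rate = 1.5+9 = 10.5).
E[λ | data] = 83.1/10.5 = 7.914.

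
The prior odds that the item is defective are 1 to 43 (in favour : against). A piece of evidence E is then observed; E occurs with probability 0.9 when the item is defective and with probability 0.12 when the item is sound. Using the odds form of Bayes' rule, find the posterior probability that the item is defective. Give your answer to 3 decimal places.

Posterior probability ≈ 0.149

Prior odds = 1/43 = 0.023256.
Likelihood ratio for E = 0.9/0.12 = 7.5000.
Posterior odds = prior odds × LR = 0.17442.
Posterior probability = odds/(1+odds) = 0.17442/1.1744 = 0.149.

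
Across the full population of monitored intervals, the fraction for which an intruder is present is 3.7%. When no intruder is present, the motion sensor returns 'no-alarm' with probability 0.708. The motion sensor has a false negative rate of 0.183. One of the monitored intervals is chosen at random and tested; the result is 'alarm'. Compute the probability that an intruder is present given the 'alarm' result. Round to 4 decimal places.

P(H | E) ≈ 0.0971

Write H for 'an intruder is present'. Prior odds H:¬H = 0.037/0.963 = 0.038422. For the 'alarm' outcome, the likelihood ratio is 0.817/0.292 = 2.7979.
Posterior odds = 0.038422 × 2.7979 = 0.10750, so P(H|E) = 0.10750/(1+0.10750) = 0.0971.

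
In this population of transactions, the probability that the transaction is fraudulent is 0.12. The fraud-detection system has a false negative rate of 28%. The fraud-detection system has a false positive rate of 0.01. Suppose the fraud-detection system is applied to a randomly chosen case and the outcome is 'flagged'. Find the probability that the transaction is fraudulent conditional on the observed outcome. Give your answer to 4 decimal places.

Let H be the event that the transaction is fraudulent. P(H) = 0.12, so P(¬H) = 0.88. With E the 'flagged' result, P(E|H) = 0.72 and P(E|¬H) = 0.01.
P(E) = 0.72·0.12 + 0.01·0.88 = 0.086400 + 0.0088000 = 0.095200.
By Bayes' theorem, P(H|E) = 0.086400 / 0.095200 = 0.9076.

P(H | E) ≈ 0.9076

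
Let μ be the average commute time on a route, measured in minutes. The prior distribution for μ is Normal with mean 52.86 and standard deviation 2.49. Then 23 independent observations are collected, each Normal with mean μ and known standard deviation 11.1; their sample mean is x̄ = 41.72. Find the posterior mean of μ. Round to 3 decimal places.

Posterior mean ≈ 46.884

With known σ, the Normal prior is conjugate. Weight on the data is w = (n/σ²)/(n/σ² + 1/τ₀²) = 0.186673/(0.186673+0.161288) = 0.53648.
Posterior mean = w·x̄ + (1−w)·μ₀ = 0.53648·41.72 + 0.46352·52.86 = 46.884.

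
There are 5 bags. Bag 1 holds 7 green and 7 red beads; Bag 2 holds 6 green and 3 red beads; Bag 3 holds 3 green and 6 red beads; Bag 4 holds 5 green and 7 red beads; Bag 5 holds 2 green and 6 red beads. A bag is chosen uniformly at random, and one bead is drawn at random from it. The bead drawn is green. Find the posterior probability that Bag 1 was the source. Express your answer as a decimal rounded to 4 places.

Posterior probability ≈ 0.2308

Tabulate prior·likelihood by source: [1] prior 0.2, lik 0.5, product 0.1000; [2] prior 0.2, lik 0.6667, product 0.1333; [3] prior 0.2, lik 0.3333, product 0.06667; [4] prior 0.2, lik 0.4167, product 0.08333; [5] prior 0.2, lik 0.25, product 0.05000.
Normalizing constant = 0.43333; the posterior for Bag 1 is its product over the sum, 0.1000/0.43333 = 0.2308.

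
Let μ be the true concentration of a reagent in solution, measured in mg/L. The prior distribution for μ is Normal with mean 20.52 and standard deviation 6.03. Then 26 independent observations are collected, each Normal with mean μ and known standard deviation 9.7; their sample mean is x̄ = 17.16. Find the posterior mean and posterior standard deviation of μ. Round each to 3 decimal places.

Posterior mean ≈ 17.464; posterior SD ≈ 1.814

With known σ, the Normal prior is conjugate. Weight on the data is w = (n/σ²)/(n/σ² + 1/τ₀²) = 0.276331/(0.276331+0.0275021) = 0.90948.
Posterior mean = w·x̄ + (1−w)·μ₀ = 0.90948·17.16 + 0.090517·20.52 = 17.464. Posterior variance = 1/(0.276331+0.0275021) = 3.29128, so SD = 1.814.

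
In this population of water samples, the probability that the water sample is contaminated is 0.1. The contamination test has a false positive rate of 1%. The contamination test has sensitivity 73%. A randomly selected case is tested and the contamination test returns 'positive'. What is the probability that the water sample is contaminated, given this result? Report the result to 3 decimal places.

Let H be the event that the water sample is contaminated. P(H) = 0.1, so P(¬H) = 0.9. With E the 'positive' result, P(E|H) = 0.73 and P(E|¬H) = 0.01.
P(E) = 0.73·0.1 + 0.01·0.9 = 0.073000 + 0.0090000 = 0.082000.
By Bayes' theorem, P(H|E) = 0.073000 / 0.082000 = 0.890.

P(H | E) ≈ 0.890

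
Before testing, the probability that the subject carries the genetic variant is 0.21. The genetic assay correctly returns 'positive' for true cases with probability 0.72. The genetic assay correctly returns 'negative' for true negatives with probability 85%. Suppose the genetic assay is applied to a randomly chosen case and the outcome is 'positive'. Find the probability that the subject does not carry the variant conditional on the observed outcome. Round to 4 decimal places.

P(¬H | E) ≈ 0.4394

Let H be the event that the subject carries the genetic variant. P(H) = 0.21, so P(¬H) = 0.79. With E the 'positive' result, P(E|H) = 0.72 and P(E|¬H) = 0.15.
P(E) = 0.72·0.21 + 0.15·0.79 = 0.15120 + 0.11850 = 0.26970.
By Bayes' theorem, P(H|E) = 0.15120 / 0.26970 = 0.5606. Hence P(¬H|E) = 1 − 0.5606 = 0.4394.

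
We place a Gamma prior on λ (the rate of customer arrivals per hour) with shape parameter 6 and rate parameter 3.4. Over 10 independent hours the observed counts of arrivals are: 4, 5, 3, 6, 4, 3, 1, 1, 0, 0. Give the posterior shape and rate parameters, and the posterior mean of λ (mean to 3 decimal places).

The Poisson likelihood adds the total count to the shape and the number of exposure periods to the rate. Here ∑xᵢ = 27 and n = 10, so shape 6→33 and rate 3.4→13.4.
Posterior mean = shape/rate = 33/13.4 = 2.463.

Posterior: Gamma(shape=33, rate=13.4); mean ≈ 2.463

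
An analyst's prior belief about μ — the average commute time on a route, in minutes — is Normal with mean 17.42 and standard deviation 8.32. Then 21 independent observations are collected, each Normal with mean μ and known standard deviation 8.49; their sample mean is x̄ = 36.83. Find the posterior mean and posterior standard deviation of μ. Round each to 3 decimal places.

With known σ, the Normal prior is conjugate. Weight on the data is w = (n/σ²)/(n/σ² + 1/τ₀²) = 0.291343/(0.291343+0.0144462) = 0.95276.
Posterior mean = w·x̄ + (1−w)·μ₀ = 0.95276·36.83 + 0.047242·17.42 = 35.913. Posterior variance = 1/(0.291343+0.0144462) = 3.27023, so SD = 1.808.

Posterior mean ≈ 35.913; posterior SD ≈ 1.808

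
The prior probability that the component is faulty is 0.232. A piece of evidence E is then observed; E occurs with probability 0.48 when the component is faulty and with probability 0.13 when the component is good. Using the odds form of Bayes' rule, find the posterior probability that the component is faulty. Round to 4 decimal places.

Prior odds = 0.232/(1−0.232) = 0.30208.
Likelihood ratio for E = 0.48/0.13 = 3.6923.
Posterior odds = prior odds × LR = 1.1154.
Posterior probability = odds/(1+odds) = 1.1154/2.1154 = 0.5273.

Posterior probability ≈ 0.5273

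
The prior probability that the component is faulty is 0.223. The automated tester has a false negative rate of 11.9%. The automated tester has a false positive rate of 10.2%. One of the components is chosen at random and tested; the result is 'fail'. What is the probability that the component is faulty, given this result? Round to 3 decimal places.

P(H | E) ≈ 0.713

Write H for 'the component is faulty'. Prior odds H:¬H = 0.223/0.777 = 0.28700. For the 'fail' outcome, the likelihood ratio is 0.881/0.102 = 8.6373.
Posterior odds = 0.28700 × 8.6373 = 2.4789, so P(H|E) = 2.4789/(1+2.4789) = 0.713.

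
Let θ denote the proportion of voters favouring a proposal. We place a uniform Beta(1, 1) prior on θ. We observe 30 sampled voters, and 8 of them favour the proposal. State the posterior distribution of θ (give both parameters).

Observing 8 successes and 22 failures updates Beta(1, 1) by adding the success and failure counts to the two shape parameters: α = 1+8 = 9, β = 1+22 = 23.

Posterior: Beta(9, 23)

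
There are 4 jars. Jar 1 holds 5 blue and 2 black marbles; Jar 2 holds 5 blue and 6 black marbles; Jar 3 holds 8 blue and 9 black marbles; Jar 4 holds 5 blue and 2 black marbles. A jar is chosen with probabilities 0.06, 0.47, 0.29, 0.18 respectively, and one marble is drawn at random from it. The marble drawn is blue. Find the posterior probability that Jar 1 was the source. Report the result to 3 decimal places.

Posterior probability ≈ 0.082

P(blue|Jar 1) = 0.7143; P(blue|Jar 2) = 0.4545; P(blue|Jar 3) = 0.4706; P(blue|Jar 4) = 0.7143.
Prior × likelihood for each source: 0.06·0.7143=0.04286, 0.47·0.4545=0.2136, 0.29·0.4706=0.1365, 0.18·0.7143=0.1286. Summing gives P(blue) = 0.52154.
P(Jar 1 | blue) = 0.04286 / 0.52154 = 0.082.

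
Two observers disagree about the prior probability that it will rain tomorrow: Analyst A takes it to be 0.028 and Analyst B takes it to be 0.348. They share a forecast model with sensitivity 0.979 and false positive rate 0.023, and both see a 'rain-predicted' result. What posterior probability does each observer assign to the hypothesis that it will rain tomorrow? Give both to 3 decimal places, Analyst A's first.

P('+'|H) = 0.979, P('+'|¬H) = 0.023.
Analyst A: numerator 0.979·0.028 = 0.027412; evidence = 0.027412+0.023·0.972 = 0.049768; posterior = 0.551.
Analyst B: numerator 0.979·0.348 = 0.34069; evidence = 0.34069+0.023·0.652 = 0.35569; posterior = 0.958.

Analyst A: 0.551; Analyst B: 0.958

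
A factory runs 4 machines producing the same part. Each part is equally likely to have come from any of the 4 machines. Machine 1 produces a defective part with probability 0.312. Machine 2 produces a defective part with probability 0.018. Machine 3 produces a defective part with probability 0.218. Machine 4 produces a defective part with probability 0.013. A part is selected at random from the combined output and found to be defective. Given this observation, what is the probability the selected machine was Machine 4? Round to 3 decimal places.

P(defective|M1) = 0.312; P(defective|M2) = 0.018; P(defective|M3) = 0.218; P(defective|M4) = 0.013.
Prior × likelihood for each source: 0.25·0.312=0.07800, 0.25·0.018=0.004500, 0.25·0.218=0.05450, 0.25·0.013=0.003250. Summing gives P(defective) = 0.14025.
P(Machine 4 | defective) = 0.003250 / 0.14025 = 0.023.

Posterior probability ≈ 0.023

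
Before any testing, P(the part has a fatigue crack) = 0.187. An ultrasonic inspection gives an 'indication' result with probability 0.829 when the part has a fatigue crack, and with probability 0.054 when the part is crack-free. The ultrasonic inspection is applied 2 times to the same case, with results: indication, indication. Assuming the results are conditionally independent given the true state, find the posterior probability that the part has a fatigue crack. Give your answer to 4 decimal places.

With H the event that the part has a fatigue crack, the joint likelihood of the observed sequence is P(data|H) = 0.829·0.829 = 0.68724 and P(data|¬H) = 0.054·0.054 = 0.0029160.
Bayes: P(H|data) = 0.187·0.68724 / (0.187·0.68724 + 0.813·0.0029160) = 0.12851/0.13088 = 0.9819.

Posterior P(H) ≈ 0.9819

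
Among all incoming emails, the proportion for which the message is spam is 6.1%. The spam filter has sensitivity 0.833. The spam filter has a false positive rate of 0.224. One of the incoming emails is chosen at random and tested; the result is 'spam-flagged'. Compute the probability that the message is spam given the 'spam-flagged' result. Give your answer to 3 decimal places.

P(H | E) ≈ 0.195

Let H be the event that the message is spam. P(H) = 0.061, so P(¬H) = 0.939. With E the 'spam-flagged' result, P(E|H) = 0.833 and P(E|¬H) = 0.224.
P(E) = 0.833·0.061 + 0.224·0.939 = 0.050813 + 0.21034 = 0.26115.
By Bayes' theorem, P(H|E) = 0.050813 / 0.26115 = 0.195.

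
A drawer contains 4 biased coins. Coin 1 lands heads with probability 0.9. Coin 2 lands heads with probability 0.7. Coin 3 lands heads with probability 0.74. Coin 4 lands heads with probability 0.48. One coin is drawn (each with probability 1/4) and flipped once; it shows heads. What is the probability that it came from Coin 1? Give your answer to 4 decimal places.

Posterior probability ≈ 0.3191

P(heads|C1) = 0.9; P(heads|C2) = 0.7; P(heads|C3) = 0.74; P(heads|C4) = 0.48.
Prior × likelihood for each source: 0.25·0.9=0.2250, 0.25·0.7=0.1750, 0.25·0.74=0.1850, 0.25·0.48=0.1200. Summing gives P(heads) = 0.70500.
P(Coin 1 | heads) = 0.2250 / 0.70500 = 0.3191.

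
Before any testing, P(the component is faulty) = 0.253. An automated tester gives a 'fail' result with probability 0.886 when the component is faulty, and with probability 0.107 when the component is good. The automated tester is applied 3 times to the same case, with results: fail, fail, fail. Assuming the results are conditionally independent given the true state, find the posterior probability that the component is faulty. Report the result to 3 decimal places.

Posterior P(H) ≈ 0.995

Let H be the event that the component is faulty; start with P(H) = 0.253. P('fail'|H) = 0.886, P('fail'|¬H) = 0.107.
Update on result 1 ('fail'): P(H) ← 0.886·0.2530 / (0.886·0.2530 + 0.107·0.7470) = 0.22416/0.30409 = 0.7372.
Update on result 2 ('fail'): P(H) ← 0.886·0.7372 / (0.886·0.7372 + 0.107·0.2628) = 0.65312/0.68124 = 0.9587.
Update on result 3 ('fail'): P(H) ← 0.886·0.9587 / (0.886·0.9587 + 0.107·0.0413) = 0.84942/0.85384 = 0.9948.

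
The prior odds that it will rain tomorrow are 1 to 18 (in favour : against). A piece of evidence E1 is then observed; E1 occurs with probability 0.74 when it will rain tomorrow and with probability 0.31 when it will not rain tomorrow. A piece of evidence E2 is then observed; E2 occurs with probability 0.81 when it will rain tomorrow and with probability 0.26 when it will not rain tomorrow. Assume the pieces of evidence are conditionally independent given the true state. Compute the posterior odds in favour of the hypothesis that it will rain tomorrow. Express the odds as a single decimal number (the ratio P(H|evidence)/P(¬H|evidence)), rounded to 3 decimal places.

Posterior odds ≈ 0.413

Prior odds = 1/18 = 0.055556. In log-odds, ln(0.055556) = -2.8904.
Add log likelihood ratios: ln(2.3871) + ln(3.1154) = 2.0064.
Posterior log-odds = -0.88394, so posterior odds = exp(-0.88394) = 0.41315.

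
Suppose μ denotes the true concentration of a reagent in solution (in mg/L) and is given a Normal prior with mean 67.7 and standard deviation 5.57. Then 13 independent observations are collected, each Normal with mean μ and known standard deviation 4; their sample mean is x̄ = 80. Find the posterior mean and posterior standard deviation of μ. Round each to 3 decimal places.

Posterior mean ≈ 79.531; posterior SD ≈ 1.088

Prior precision 1/τ₀² = 1/5.57² = 0.0322322; data precision n/σ² = 13/4² = 0.812500.
Posterior precision = 0.0322322 + 0.812500 = 0.844732, giving posterior SD = 1/√0.844732 = 1.088.
Posterior mean = (0.0322322·67.7 + 0.812500·80) / 0.844732 = 79.531.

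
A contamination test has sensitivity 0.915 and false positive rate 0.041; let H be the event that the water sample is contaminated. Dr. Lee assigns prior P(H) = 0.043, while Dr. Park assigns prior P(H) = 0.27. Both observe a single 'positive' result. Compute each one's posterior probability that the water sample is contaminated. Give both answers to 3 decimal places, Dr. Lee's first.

P('+'|H) = 0.915, P('+'|¬H) = 0.041.
Dr. Lee: numerator 0.915·0.043 = 0.039345; evidence = 0.039345+0.041·0.957 = 0.078582; posterior = 0.501.
Dr. Park: numerator 0.915·0.27 = 0.24705; evidence = 0.24705+0.041·0.73 = 0.27698; posterior = 0.892.

Dr. Lee: 0.501; Dr. Park: 0.892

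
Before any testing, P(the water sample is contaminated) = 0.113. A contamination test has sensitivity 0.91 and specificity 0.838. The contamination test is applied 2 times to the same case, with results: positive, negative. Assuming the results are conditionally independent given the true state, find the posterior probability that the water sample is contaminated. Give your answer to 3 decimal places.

Let H be the event that the water sample is contaminated; start with P(H) = 0.113. P('positive'|H) = 0.91, P('positive'|¬H) = 0.162.
Update on result 1 ('positive'): P(H) ← 0.91·0.1130 / (0.91·0.1130 + 0.162·0.8870) = 0.10283/0.24652 = 0.4171.
Update on result 2 ('negative'): P(H) ← 0.09·0.4171 / (0.09·0.4171 + 0.838·0.5829) = 0.037541/0.52599 = 0.0714.

Posterior P(H) ≈ 0.071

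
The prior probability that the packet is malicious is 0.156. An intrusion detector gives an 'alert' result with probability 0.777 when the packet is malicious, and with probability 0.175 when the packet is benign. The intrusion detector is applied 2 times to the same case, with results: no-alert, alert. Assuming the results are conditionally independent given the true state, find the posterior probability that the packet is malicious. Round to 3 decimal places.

Let H be the event that the packet is malicious; start with P(H) = 0.156. P('alert'|H) = 0.777, P('alert'|¬H) = 0.175.
Update on result 1 ('no-alert'): P(H) ← 0.223·0.1560 / (0.223·0.1560 + 0.825·0.8440) = 0.034788/0.73109 = 0.0476.
Update on result 2 ('alert'): P(H) ← 0.777·0.0476 / (0.777·0.0476 + 0.175·0.9524) = 0.036973/0.20365 = 0.1816.

Posterior P(H) ≈ 0.182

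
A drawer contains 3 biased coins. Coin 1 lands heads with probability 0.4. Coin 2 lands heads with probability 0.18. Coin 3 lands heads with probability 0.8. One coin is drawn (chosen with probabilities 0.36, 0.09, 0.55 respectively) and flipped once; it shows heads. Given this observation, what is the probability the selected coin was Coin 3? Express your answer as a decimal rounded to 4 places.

Posterior probability ≈ 0.7331

P(heads|C1) = 0.4; P(heads|C2) = 0.18; P(heads|C3) = 0.8.
Prior × likelihood for each source: 0.36·0.4=0.1440, 0.09·0.18=0.01620, 0.55·0.8=0.4400. Summing gives P(heads) = 0.60020.
P(Coin 3 | heads) = 0.4400 / 0.60020 = 0.7331.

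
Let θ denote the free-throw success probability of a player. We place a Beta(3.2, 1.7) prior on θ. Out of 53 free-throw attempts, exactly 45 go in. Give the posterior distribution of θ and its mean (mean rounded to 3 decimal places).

Posterior: Beta(48.2, 9.7); mean ≈ 0.832

The binomial likelihood is conjugate to the Beta prior: with 45 successes and 8 failures, the posterior is Beta(3.2+45, 1.7+8) = Beta(48.2, 9.7).
Posterior mean = α/(α+β) = 48.2/57.9 = 0.832.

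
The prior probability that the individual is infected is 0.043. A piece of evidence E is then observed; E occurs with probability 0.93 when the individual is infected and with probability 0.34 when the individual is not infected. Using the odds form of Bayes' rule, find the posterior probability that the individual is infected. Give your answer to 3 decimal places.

Prior odds = 0.043/(1−0.043) = 0.044932. In log-odds, ln(0.044932) = -3.1026.
Add log likelihood ratio: ln(2.7353) = 1.0062.
Posterior log-odds = -2.0964, so posterior odds = exp(-2.0964) = 0.12290. Converting, P(H|E) = 0.12290/1.1229 = 0.109.

Posterior probability ≈ 0.109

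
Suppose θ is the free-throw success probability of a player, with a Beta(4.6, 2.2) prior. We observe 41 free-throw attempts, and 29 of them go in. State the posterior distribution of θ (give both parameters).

Posterior: Beta(33.6, 14.2)

Observing 29 successes and 12 failures updates Beta(4.6, 2.2) by adding the success and failure counts to the two shape parameters: α = 4.6+29 = 33.6, β = 2.2+12 = 14.2.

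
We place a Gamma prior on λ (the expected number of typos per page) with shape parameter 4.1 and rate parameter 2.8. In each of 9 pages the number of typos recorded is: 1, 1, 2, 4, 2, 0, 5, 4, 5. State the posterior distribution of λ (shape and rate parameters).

The Poisson likelihood adds the total count to the shape and the number of exposure periods to the rate. Here ∑xᵢ = 24 and n = 9, so shape 4.1→28.1 and rate 2.8→11.8.

Posterior: Gamma(shape=28.1, rate=11.8)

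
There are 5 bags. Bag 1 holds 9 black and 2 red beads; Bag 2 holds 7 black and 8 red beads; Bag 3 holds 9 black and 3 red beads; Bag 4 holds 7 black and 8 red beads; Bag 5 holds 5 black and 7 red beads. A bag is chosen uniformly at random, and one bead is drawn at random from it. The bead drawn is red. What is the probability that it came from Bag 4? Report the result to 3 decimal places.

Posterior probability ≈ 0.256

Tabulate prior·likelihood by source: [1] prior 0.2, lik 0.1818, product 0.03636; [2] prior 0.2, lik 0.5333, product 0.1067; [3] prior 0.2, lik 0.25, product 0.05000; [4] prior 0.2, lik 0.5333, product 0.1067; [5] prior 0.2, lik 0.5833, product 0.1167.
Normalizing constant = 0.41636; the posterior for Bag 4 is its product over the sum, 0.1067/0.41636 = 0.256.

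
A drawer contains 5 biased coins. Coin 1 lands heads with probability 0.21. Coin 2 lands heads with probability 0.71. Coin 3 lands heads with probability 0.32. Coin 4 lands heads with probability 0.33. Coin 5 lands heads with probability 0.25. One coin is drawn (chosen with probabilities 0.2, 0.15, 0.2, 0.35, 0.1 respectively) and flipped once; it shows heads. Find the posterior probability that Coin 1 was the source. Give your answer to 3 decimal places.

Tabulate prior·likelihood by source: [1] prior 0.2, lik 0.21, product 0.04200; [2] prior 0.15, lik 0.71, product 0.1065; [3] prior 0.2, lik 0.32, product 0.06400; [4] prior 0.35, lik 0.33, product 0.1155; [5] prior 0.1, lik 0.25, product 0.02500.
Normalizing constant = 0.35300; the posterior for Coin 1 is its product over the sum, 0.04200/0.35300 = 0.119.

Posterior probability ≈ 0.119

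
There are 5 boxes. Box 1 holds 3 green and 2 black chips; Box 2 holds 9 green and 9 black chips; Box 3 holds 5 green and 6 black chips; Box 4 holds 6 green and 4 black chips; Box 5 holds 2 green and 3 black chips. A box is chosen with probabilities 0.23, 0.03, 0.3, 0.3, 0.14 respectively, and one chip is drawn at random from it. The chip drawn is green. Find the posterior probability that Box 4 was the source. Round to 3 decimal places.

Posterior probability ≈ 0.343

Tabulate prior·likelihood by source: [1] prior 0.23, lik 0.6, product 0.1380; [2] prior 0.03, lik 0.5, product 0.01500; [3] prior 0.3, lik 0.4545, product 0.1364; [4] prior 0.3, lik 0.6, product 0.1800; [5] prior 0.14, lik 0.4, product 0.05600.
Normalizing constant = 0.52536; the posterior for Box 4 is its product over the sum, 0.1800/0.52536 = 0.343.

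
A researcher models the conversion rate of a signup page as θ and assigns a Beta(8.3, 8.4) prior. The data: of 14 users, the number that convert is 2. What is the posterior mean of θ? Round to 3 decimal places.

The binomial likelihood is conjugate to the Beta prior: with 2 successes and 12 failures, the posterior is Beta(8.3+2, 8.4+12) = Beta(10.3, 20.4).
E[θ | data] = 10.3/(10.3+20.4) = 0.336.

Posterior mean ≈ 0.336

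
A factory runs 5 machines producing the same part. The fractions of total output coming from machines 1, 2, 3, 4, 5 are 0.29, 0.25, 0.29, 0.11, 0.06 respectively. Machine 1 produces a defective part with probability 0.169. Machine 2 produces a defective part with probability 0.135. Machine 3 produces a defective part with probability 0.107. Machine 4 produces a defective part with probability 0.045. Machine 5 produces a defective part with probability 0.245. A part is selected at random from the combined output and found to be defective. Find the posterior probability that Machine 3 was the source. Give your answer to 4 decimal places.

Tabulate prior·likelihood by source: [1] prior 0.29, lik 0.169, product 0.04901; [2] prior 0.25, lik 0.135, product 0.03375; [3] prior 0.29, lik 0.107, product 0.03103; [4] prior 0.11, lik 0.045, product 0.004950; [5] prior 0.06, lik 0.245, product 0.01470.
Normalizing constant = 0.13344; the posterior for Machine 3 is its product over the sum, 0.03103/0.13344 = 0.2325.

Posterior probability ≈ 0.2325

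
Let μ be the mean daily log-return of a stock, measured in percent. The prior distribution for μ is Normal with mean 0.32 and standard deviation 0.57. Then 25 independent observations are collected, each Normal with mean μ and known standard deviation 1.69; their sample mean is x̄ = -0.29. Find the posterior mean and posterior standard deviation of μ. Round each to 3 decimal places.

Posterior mean ≈ -0.131; posterior SD ≈ 0.291

Prior precision 1/τ₀² = 1/0.57² = 3.07787; data precision n/σ² = 25/1.69² = 8.75319.
Posterior precision = 3.07787 + 8.75319 = 11.8311, giving posterior SD = 1/√11.8311 = 0.291.
Posterior mean = (3.07787·0.32 + 8.75319·-0.29) / 11.8311 = -0.131.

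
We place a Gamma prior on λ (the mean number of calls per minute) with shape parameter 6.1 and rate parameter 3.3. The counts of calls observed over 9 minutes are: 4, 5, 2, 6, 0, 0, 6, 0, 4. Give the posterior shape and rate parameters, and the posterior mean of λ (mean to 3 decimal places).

The Poisson likelihood adds the total count to the shape and the number of exposure periods to the rate. Here ∑xᵢ = 27 and n = 9, so shape 6.1→33.1 and rate 3.3→12.3.
Posterior mean = shape/rate = 33.1/12.3 = 2.691.

Posterior: Gamma(shape=33.1, rate=12.3); mean ≈ 2.691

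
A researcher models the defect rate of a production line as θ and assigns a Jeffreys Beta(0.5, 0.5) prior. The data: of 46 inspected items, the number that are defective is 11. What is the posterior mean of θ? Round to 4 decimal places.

Posterior mean ≈ 0.2447

The binomial likelihood is conjugate to the Beta prior: with 11 successes and 35 failures, the posterior is Beta(0.5+11, 0.5+35) = Beta(11.5, 35.5).
Posterior mean = α/(α+β) = 11.5/47 = 0.2447.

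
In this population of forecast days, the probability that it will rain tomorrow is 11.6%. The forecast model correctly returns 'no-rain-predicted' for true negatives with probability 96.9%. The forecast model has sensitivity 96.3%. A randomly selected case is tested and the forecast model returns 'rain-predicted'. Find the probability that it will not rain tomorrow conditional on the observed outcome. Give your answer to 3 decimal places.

P(¬H | E) ≈ 0.197

Let H be the event that it will rain tomorrow. P(H) = 0.116, so P(¬H) = 0.884. With E the 'rain-predicted' result, P(E|H) = 0.963 and P(E|¬H) = 0.031.
P(E) = 0.963·0.116 + 0.031·0.884 = 0.11171 + 0.027404 = 0.13911.
By Bayes' theorem, P(H|E) = 0.11171 / 0.13911 = 0.803. Hence P(¬H|E) = 1 − 0.803 = 0.197.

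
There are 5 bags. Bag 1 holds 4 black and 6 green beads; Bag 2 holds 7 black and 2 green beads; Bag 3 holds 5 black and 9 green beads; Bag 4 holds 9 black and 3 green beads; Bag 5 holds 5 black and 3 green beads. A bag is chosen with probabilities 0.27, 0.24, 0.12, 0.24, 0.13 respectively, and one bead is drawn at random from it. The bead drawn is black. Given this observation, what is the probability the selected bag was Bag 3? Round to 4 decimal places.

P(black|Bag 1) = 0.4; P(black|Bag 2) = 0.7778; P(black|Bag 3) = 0.3571; P(black|Bag 4) = 0.75; P(black|Bag 5) = 0.625.
Prior × likelihood for each source: 0.27·0.4=0.1080, 0.24·0.7778=0.1867, 0.12·0.3571=0.04286, 0.24·0.75=0.1800, 0.13·0.625=0.08125. Summing gives P(black) = 0.59877.
P(Bag 3 | black) = 0.04286 / 0.59877 = 0.0716.

Posterior probability ≈ 0.0716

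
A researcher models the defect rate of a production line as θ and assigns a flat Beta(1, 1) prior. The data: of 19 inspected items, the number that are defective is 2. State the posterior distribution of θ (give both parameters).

Posterior: Beta(3, 18)

Observing 2 successes and 17 failures updates Beta(1, 1) by adding the success and failure counts to the two shape parameters: α = 1+2 = 3, β = 1+17 = 18.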